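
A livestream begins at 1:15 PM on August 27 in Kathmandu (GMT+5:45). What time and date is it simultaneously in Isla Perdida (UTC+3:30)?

11:00 AM on August 27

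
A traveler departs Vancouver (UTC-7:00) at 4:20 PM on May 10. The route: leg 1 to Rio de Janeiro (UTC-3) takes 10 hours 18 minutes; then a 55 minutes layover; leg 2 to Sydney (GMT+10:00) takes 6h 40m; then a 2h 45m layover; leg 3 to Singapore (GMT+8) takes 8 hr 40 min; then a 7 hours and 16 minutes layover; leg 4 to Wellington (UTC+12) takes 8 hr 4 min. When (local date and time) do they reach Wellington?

7:58 AM on May 13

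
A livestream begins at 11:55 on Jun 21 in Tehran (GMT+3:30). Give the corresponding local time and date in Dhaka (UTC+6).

In UTC: 11:55 − 3:30 = 08:25 on Jun 21.
Dhaka is UTC+6:00: 08:25 + 6:00 = 14:25 on Jun 21.

14:25 on June 21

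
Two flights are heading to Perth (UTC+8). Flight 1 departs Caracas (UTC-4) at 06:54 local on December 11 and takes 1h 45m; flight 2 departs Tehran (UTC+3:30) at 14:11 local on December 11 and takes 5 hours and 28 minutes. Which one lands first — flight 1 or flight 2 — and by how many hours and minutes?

Flight 1 in UTC: 06:54 + 4:00 = 10:54 on Dec 11.
+1 hour 45 minutes → arrive 12:39 UTC on Dec 11.
Flight 2 in UTC: 14:11 − 3:30 = 10:41 on Dec 11.
+5 hours and 28 minutes → arrive 16:09 UTC on Dec 11.
Flight 1 lands earlier by 3 hours 30 minutes.

the first, by 3 hours 30 minutes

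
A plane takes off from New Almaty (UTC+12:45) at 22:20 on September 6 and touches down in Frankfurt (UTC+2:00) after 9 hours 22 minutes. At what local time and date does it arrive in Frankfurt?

Frankfurt is 10:45 behind New Almaty.
After 9 hours 22 minutes it is 07:42 (Sep 7) in New Almaty.
Shift by the zone difference: 07:42 − 10:45 = 20:57 on Sep 6 in Frankfurt.

20:57 on Sep 6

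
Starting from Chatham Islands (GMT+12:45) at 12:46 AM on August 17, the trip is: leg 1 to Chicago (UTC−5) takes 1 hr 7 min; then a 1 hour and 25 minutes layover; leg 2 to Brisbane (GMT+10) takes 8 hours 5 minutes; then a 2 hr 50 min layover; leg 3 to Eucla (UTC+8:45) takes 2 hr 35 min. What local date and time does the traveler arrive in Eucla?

Convert departure to UTC: 12:46 AM − 12:45 = 12:01 PM UTC on Aug 16.
Add 1 hour 7 minutes leg 1 → 1:08 PM UTC.
Add 1 hour 25 minutes layover in Chicago → 2:33 PM UTC.
Add 8 hours and 5 minutes leg 2 → 10:38 PM UTC.
Add 2 hours 50 minutes layover in Brisbane → 1:28 AM UTC (Aug 17).
Add 2 hours and 35 minutes leg 3 → 4:03 AM UTC.
Eucla is UTC+8:45, so local arrival = 4:03 AM + 8:45 = 12:48 PM on Aug 17.

12:48 PM on August 17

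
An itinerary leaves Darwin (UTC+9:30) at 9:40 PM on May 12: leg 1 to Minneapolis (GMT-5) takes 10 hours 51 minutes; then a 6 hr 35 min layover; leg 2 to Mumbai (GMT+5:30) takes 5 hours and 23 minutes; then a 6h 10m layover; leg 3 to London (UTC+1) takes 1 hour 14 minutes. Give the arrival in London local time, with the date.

7:23 PM on May 13

Convert departure to UTC: 9:40 PM − 9:30 = 12:10 PM UTC on May 12.
Add 10 hours and 51 minutes leg 1 → 11:01 PM UTC.
Add 6 hours and 35 minutes layover in Minneapolis → 5:36 AM UTC (May 13).
Add 5 hours 23 minutes leg 2 → 10:59 AM UTC.
Add 6 hours 10 minutes layover in Mumbai → 5:09 PM UTC.
Add 1 hour and 14 minutes leg 3 → 6:23 PM UTC.
London is UTC+1:00, so local arrival = 6:23 PM + 1:00 = 7:23 PM on May 13.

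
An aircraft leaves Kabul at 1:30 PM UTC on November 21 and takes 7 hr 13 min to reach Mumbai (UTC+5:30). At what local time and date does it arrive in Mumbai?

Departure is given in UTC: 1:30 PM on Nov 21.
Add 7 hours 13 minutes → 8:43 PM UTC.
Mumbai is UTC+5:30: 8:43 PM + 5:30 = 2:13 AM on Nov 22.

2:13 AM on Nov 22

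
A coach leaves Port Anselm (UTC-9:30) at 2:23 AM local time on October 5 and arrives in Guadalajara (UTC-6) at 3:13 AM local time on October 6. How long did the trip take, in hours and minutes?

21 hours 20 minutes

Guadalajara is 3:30 ahead of Port Anselm.
Clock-face elapsed time (ignoring zones) is 24 hours 50 minutes.
Actual elapsed = 24 hours 50 minutes − 3:30 = 21 hours 20 minutes.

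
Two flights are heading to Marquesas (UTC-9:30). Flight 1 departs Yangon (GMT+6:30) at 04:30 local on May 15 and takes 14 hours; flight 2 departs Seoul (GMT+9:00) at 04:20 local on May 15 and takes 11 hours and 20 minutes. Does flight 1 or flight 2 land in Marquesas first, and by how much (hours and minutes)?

the second, by 5 hours 20 minutes

Flight 1 in UTC: 04:30 − 6:30 = 22:00 on May 14.
+14 hours → arrive 12:00 UTC on May 15.
Flight 2 in UTC: 04:20 − 9:00 = 19:20 on May 14.
+11 hours and 20 minutes → arrive 06:40 UTC on May 15.
Flight 2 lands earlier by 5 hours 20 minutes.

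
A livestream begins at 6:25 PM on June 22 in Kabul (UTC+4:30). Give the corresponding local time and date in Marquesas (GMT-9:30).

In UTC: 6:25 PM − 4:30 = 1:55 PM on Jun 22.
Marquesas is UTC−9:30: 1:55 PM − 9:30 = 4:25 AM on Jun 22.

4:25 AM on June 22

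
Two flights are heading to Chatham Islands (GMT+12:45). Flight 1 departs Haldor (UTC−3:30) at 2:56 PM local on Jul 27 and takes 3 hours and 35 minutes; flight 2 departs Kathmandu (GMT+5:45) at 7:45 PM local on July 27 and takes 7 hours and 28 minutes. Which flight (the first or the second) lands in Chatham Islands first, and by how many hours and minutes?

the second, by 33 minutes

Flight 1 in UTC: 2:56 PM + 3:30 = 6:26 PM on Jul 27.
+3 hours 35 minutes → arrive 10:01 PM UTC on Jul 27.
Flight 2 in UTC: 7:45 PM − 5:45 = 2:00 PM on Jul 27.
+7 hours 28 minutes → arrive 9:28 PM UTC on Jul 27.
Flight 2 lands earlier by 33 minutes.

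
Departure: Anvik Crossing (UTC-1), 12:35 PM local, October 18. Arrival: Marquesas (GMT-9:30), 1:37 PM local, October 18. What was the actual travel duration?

Departure in UTC: 12:35 PM + 1:00 = 1:35 PM on Oct 18.
Arrival in UTC: 1:37 PM + 9:30 = 11:07 PM on Oct 18.
Elapsed = 11:07 PM − 1:35 PM = 9 hours 32 minutes.

9 hours 32 minutes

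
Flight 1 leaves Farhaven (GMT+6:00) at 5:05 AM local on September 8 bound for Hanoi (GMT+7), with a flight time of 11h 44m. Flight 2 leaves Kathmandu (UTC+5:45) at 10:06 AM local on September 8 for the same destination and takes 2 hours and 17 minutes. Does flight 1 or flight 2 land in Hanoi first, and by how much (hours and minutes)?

Flight 1 in UTC: 5:05 AM − 6:00 = 11:05 PM on Sep 7.
+11 hours and 44 minutes → arrive 10:49 AM UTC on Sep 8.
Flight 2 in UTC: 10:06 AM − 5:45 = 4:21 AM on Sep 8.
+2 hours 17 minutes → arrive 6:38 AM UTC on Sep 8.
Flight 2 lands earlier by 4 hours 11 minutes.

the second, by 4 hours 11 minutes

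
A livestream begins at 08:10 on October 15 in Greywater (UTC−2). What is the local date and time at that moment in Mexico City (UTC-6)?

04:10 on October 15

Mexico City is 4:00 behind Greywater.
Shift by the zone difference: 08:10 − 4:00 = 04:10 on Oct 15 in Mexico City.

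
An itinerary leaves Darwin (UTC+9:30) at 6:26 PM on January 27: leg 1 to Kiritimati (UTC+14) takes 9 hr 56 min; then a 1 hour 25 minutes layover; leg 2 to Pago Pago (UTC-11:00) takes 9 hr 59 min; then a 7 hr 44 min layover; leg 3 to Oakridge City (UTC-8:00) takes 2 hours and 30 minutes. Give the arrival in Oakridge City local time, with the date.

Convert departure to UTC: 6:26 PM − 9:30 = 8:56 AM UTC on Jan 27.
Add 9 hours 56 minutes leg 1 → 6:52 PM UTC.
Add 1 hour and 25 minutes layover in Kiritimati → 8:17 PM UTC.
Add 9 hours 59 minutes leg 2 → 6:16 AM UTC (Jan 28).
Add 7 hours 44 minutes layover in Pago Pago → 2:00 PM UTC.
Add 2 hours 30 minutes leg 3 → 4:30 PM UTC.
Oakridge City is UTC−8:00, so local arrival = 4:30 PM − 8:00 = 8:30 AM on Jan 28.

8:30 AM on January 28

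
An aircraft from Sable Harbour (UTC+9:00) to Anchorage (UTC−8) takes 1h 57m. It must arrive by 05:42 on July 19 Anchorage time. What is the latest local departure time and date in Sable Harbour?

20:45 on Jul 19

Target arrival in UTC: 05:42 + 8:00 = 13:42 on Jul 19.
Subtract 1 hour 57 minutes → departure 11:45 UTC on Jul 19.
Sable Harbour is UTC+9:00: 11:45 + 9:00 = 20:45 on Jul 19.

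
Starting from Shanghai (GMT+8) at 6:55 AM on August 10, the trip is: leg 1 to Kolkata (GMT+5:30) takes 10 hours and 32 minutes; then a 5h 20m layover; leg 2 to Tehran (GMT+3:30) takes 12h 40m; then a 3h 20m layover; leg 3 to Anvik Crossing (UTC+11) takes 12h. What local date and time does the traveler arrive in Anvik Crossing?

Convert departure to UTC: 6:55 AM − 8:00 = 10:55 PM UTC on Aug 9.
Add 10 hours 32 minutes leg 1 → 9:27 AM UTC (Aug 10).
Add 5 hours 20 minutes layover in Kolkata → 2:47 PM UTC.
Add 12 hours and 40 minutes leg 2 → 3:27 AM UTC (Aug 11).
Add 3 hours and 20 minutes layover in Tehran → 6:47 AM UTC.
Add 12 hours leg 3 → 6:47 PM UTC.
Anvik Crossing is UTC+11:00, so local arrival = 6:47 PM + 11:00 = 5:47 AM on Aug 12.

5:47 AM on August 12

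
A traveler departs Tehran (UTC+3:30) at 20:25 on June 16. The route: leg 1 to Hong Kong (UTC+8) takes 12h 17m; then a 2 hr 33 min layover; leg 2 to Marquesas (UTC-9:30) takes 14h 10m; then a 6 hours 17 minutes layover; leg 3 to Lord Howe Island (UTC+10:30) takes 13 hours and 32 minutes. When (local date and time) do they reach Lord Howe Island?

Convert departure to UTC: 20:25 − 3:30 = 16:55 UTC on Jun 16.
Add 12 hours and 17 minutes leg 1 → 05:12 UTC (Jun 17).
Add 2 hours 33 minutes layover in Hong Kong → 07:45 UTC.
Add 14 hours 10 minutes leg 2 → 21:55 UTC.
Add 6 hours and 17 minutes layover in Marquesas → 04:12 UTC (Jun 18).
Add 13 hours and 32 minutes leg 3 → 17:44 UTC.
Lord Howe Island is UTC+10:30, so local arrival = 17:44 + 10:30 = 04:14 on Jun 19.

04:14 on Jun 19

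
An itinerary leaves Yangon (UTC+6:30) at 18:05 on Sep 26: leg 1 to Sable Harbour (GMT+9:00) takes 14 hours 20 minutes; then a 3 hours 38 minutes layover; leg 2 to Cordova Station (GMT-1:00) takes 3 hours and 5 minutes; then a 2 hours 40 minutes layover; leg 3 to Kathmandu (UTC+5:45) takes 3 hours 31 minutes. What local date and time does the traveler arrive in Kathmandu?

Convert departure to UTC: 18:05 − 6:30 = 11:35 UTC on Sep 26.
Add 14 hours and 20 minutes leg 1 → 01:55 UTC (Sep 27).
Add 3 hours and 38 minutes layover in Sable Harbour → 05:33 UTC.
Add 3 hours 5 minutes leg 2 → 08:38 UTC.
Add 2 hours 40 minutes layover in Cordova Station → 11:18 UTC.
Add 3 hours and 31 minutes leg 3 → 14:49 UTC.
Kathmandu is UTC+5:45, so local arrival = 14:49 + 5:45 = 20:34 on Sep 27.

20:34 on Sep 27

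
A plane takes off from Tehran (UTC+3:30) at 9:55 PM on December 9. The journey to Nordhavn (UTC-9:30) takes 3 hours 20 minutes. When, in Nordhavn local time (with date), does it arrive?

12:15 PM on December 9

Convert departure to UTC: 9:55 PM − 3:30 = 6:25 PM UTC on Dec 9.
Add 3 hours and 20 minutes travel time → 9:45 PM UTC.
Nordhavn is UTC−9:30, so local arrival = 9:45 PM − 9:30 = 12:15 PM on Dec 9.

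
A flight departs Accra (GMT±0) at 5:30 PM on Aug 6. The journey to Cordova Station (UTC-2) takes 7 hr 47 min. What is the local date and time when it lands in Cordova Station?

11:17 PM on Aug 6

Accra is at UTC+0, so departure is already 5:30 PM UTC on Aug 6.
Add 7 hours 47 minutes travel time → 1:17 AM UTC (Aug 7).
Cordova Station is UTC−2:00, so local arrival = 1:17 AM − 2:00 = 11:17 PM on Aug 6.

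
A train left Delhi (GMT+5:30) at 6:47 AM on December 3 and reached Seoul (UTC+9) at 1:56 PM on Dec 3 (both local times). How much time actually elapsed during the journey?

Departure in UTC: 6:47 AM − 5:30 = 1:17 AM on Dec 3.
Arrival in UTC: 1:56 PM − 9:00 = 4:56 AM on Dec 3.
Elapsed = 4:56 AM − 1:17 AM = 3 hours 39 minutes.

3 hours 39 minutes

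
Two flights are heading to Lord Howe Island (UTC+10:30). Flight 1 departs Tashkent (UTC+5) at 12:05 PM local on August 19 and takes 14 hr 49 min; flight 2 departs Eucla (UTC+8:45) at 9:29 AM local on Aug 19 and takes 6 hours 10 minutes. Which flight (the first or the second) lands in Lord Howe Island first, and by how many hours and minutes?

the second, by 15 hours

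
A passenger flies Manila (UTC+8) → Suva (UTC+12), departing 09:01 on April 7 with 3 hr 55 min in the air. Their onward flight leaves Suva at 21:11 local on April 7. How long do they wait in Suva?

Convert departure to UTC: 09:01 − 8:00 = 01:01 UTC on Apr 7.
Add 3 hours and 55 minutes flight time → 04:56 UTC.
Suva is UTC+12:00, so local arrival = 04:56 + 12:00 = 16:56 on Apr 7.
Layover = 21:11 − 16:56 = 4 hours 15 minutes.

4 hours 15 minutes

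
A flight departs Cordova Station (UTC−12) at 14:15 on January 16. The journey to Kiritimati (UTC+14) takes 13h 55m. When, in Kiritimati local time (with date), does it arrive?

06:10 on January 18

Convert departure to UTC: 14:15 + 12:00 = 02:15 UTC on Jan 17.
Add 13 hours and 55 minutes travel time → 16:10 UTC.
Kiritimati is UTC+14:00, so local arrival = 16:10 + 14:00 = 06:10 on Jan 18.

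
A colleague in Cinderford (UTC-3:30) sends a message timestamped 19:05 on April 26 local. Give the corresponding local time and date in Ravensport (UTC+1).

In UTC: 19:05 + 3:30 = 22:35 on Apr 26.
Ravensport is UTC+1:00: 22:35 + 1:00 = 23:35 on Apr 26.

23:35 on April 26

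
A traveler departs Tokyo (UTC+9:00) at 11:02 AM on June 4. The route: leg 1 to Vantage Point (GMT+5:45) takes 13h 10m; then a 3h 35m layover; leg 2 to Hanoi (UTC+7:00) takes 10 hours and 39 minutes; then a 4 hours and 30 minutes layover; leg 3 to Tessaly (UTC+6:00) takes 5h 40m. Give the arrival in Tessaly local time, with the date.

Convert departure to UTC: 11:02 AM − 9:00 = 2:02 AM UTC on Jun 4.
Add 13 hours 10 minutes leg 1 → 3:12 PM UTC.
Add 3 hours 35 minutes layover in Vantage Point → 6:47 PM UTC.
Add 10 hours and 39 minutes leg 2 → 5:26 AM UTC (Jun 5).
Add 4 hours and 30 minutes layover in Hanoi → 9:56 AM UTC.
Add 5 hours and 40 minutes leg 3 → 3:36 PM UTC.
Tessaly is UTC+6:00, so local arrival = 3:36 PM + 6:00 = 9:36 PM on Jun 5.

9:36 PM on Jun 5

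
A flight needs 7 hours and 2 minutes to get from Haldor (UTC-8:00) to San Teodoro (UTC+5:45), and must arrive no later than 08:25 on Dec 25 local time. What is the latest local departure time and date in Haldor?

11:38 on December 24

Target arrival in UTC: 08:25 − 5:45 = 02:40 on Dec 25.
Subtract 7 hours and 2 minutes → departure 19:38 UTC on Dec 24.
Haldor is UTC−8:00: 19:38 − 8:00 = 11:38 on Dec 24.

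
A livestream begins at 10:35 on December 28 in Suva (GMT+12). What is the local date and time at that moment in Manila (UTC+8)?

Manila is 4:00 behind Suva.
Shift by the zone difference: 10:35 − 4:00 = 06:35 on Dec 28 in Manila.

06:35 on Dec 28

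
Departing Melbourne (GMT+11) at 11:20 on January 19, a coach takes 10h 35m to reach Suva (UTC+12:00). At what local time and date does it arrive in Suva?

Convert departure to UTC: 11:20 − 11:00 = 00:20 UTC on Jan 19.
Add 10 hours 35 minutes travel time → 10:55 UTC.
Suva is UTC+12:00, so local arrival = 10:55 + 12:00 = 22:55 on Jan 19.

22:55 on January 19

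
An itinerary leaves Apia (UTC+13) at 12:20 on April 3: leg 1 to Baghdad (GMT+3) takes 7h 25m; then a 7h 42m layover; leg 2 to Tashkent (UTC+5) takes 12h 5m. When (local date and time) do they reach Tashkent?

Convert departure to UTC: 12:20 − 13:00 = 23:20 UTC on Apr 2.
Add 7 hours 25 minutes leg 1 → 06:45 UTC (Apr 3).
Add 7 hours and 42 minutes layover in Baghdad → 14:27 UTC.
Add 12 hours and 5 minutes leg 2 → 02:32 UTC (Apr 4).
Tashkent is UTC+5:00, so local arrival = 02:32 + 5:00 = 07:32 on Apr 4.

07:32 on Apr 4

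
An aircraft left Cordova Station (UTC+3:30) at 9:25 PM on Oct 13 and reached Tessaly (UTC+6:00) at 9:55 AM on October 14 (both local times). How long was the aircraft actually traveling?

Departure in UTC: 9:25 PM − 3:30 = 5:55 PM on Oct 13.
Arrival in UTC: 9:55 AM − 6:00 = 3:55 AM on Oct 14.
Elapsed = 3:55 AM − 5:55 PM (+1 day) = 10 hours.

10 hours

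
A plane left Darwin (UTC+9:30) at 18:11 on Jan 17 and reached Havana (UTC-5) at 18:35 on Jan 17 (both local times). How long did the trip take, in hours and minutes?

14 hours 54 minutes

Departure in UTC: 18:11 − 9:30 = 08:41 on Jan 17.
Arrival in UTC: 18:35 + 5:00 = 23:35 on Jan 17.
Elapsed = 23:35 − 08:41 = 14 hours 54 minutes.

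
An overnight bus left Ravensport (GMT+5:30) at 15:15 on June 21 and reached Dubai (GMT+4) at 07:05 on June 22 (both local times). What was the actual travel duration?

Departure in UTC: 15:15 − 5:30 = 09:45 on Jun 21.
Arrival in UTC: 07:05 − 4:00 = 03:05 on Jun 22.
Elapsed = 03:05 − 09:45 (+1 day) = 17 hours 20 minutes.

17 hours 20 minutes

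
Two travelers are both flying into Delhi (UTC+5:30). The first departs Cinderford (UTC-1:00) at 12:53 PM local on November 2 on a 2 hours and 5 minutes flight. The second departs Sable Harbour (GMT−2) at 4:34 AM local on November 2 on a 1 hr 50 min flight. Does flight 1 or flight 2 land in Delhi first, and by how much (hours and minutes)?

the second, by 7 hours 34 minutes

Flight 1 in UTC: 12:53 PM + 1:00 = 1:53 PM on Nov 2.
+2 hours 5 minutes → arrive 3:58 PM UTC on Nov 2.
Flight 2 in UTC: 4:34 AM + 2:00 = 6:34 AM on Nov 2.
+1 hour and 50 minutes → arrive 8:24 AM UTC on Nov 2.
Flight 2 lands earlier by 7 hours 34 minutes.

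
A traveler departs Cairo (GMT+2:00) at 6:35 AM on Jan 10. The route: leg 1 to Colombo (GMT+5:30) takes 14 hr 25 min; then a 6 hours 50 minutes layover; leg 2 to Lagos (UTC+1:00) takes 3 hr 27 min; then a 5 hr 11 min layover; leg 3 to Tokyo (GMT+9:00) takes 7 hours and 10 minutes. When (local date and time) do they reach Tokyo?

2:38 AM on January 12

Convert departure to UTC: 6:35 AM − 2:00 = 4:35 AM UTC on Jan 10.
Add 14 hours and 25 minutes leg 1 → 7:00 PM UTC.
Add 6 hours 50 minutes layover in Colombo → 1:50 AM UTC (Jan 11).
Add 3 hours 27 minutes leg 2 → 5:17 AM UTC.
Add 5 hours and 11 minutes layover in Lagos → 10:28 AM UTC.
Add 7 hours and 10 minutes leg 3 → 5:38 PM UTC.
Tokyo is UTC+9:00, so local arrival = 5:38 PM + 9:00 = 2:38 AM on Jan 12.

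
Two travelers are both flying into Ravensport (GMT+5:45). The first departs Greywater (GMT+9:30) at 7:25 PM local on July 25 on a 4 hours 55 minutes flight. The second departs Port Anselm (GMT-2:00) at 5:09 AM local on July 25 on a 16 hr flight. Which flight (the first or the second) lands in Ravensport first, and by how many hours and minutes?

the first, by 8 hours 19 minutes

Flight 1 in UTC: 7:25 PM − 9:30 = 9:55 AM on Jul 25.
+4 hours and 55 minutes → arrive 2:50 PM UTC on Jul 25.
Flight 2 in UTC: 5:09 AM + 2:00 = 7:09 AM on Jul 25.
+16 hours → arrive 11:09 PM UTC on Jul 25.
Flight 1 lands earlier by 8 hours 19 minutes.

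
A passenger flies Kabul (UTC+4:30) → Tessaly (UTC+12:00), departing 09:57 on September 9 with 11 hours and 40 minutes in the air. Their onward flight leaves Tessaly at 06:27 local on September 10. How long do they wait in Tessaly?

1 hour 20 minutes

Convert departure to UTC: 09:57 − 4:30 = 05:27 UTC on Sep 9.
Add 11 hours and 40 minutes flight time → 17:07 UTC.
Tessaly is UTC+12:00, so local arrival = 17:07 + 12:00 = 05:07 on Sep 10.
Layover = 06:27 − 05:07 = 1 hour 20 minutes.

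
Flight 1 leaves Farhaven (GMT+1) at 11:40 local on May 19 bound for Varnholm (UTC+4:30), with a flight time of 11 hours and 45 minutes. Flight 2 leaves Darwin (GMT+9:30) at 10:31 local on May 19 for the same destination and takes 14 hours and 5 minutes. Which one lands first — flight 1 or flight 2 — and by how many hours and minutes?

the second, by 7 hours 19 minutes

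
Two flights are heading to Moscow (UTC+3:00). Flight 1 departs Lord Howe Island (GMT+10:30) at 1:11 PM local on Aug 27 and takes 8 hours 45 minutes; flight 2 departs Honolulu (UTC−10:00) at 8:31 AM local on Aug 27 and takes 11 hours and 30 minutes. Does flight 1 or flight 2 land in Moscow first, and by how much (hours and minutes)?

the first, by 18 hours 35 minutes

Flight 1 in UTC: 1:11 PM − 10:30 = 2:41 AM on Aug 27.
+8 hours 45 minutes → arrive 11:26 AM UTC on Aug 27.
Flight 2 in UTC: 8:31 AM + 10:00 = 6:31 PM on Aug 27.
+11 hours 30 minutes → arrive 6:01 AM UTC on Aug 28.
Flight 1 lands earlier by 18 hours 35 minutes.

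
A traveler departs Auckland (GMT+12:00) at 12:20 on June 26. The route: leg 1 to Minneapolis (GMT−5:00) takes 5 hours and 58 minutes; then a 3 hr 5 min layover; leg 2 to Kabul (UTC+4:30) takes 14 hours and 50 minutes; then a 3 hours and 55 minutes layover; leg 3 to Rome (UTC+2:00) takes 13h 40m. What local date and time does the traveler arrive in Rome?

19:48 on June 27

Convert departure to UTC: 12:20 − 12:00 = 00:20 UTC on Jun 26.
Add 5 hours 58 minutes leg 1 → 06:18 UTC.
Add 3 hours 5 minutes layover in Minneapolis → 09:23 UTC.
Add 14 hours 50 minutes leg 2 → 00:13 UTC (Jun 27).
Add 3 hours and 55 minutes layover in Kabul → 04:08 UTC.
Add 13 hours 40 minutes leg 3 → 17:48 UTC.
Rome is UTC+2:00, so local arrival = 17:48 + 2:00 = 19:48 on Jun 27.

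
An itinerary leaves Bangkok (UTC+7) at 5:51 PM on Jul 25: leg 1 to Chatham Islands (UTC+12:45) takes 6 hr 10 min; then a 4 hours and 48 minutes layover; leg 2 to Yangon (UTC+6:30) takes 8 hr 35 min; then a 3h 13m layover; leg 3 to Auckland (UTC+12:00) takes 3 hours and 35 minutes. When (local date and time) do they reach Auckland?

Convert departure to UTC: 5:51 PM − 7:00 = 10:51 AM UTC on Jul 25.
Add 6 hours 10 minutes leg 1 → 5:01 PM UTC.
Add 4 hours 48 minutes layover in Chatham Islands → 9:49 PM UTC.
Add 8 hours and 35 minutes leg 2 → 6:24 AM UTC (Jul 26).
Add 3 hours 13 minutes layover in Yangon → 9:37 AM UTC.
Add 3 hours 35 minutes leg 3 → 1:12 PM UTC.
Auckland is UTC+12:00, so local arrival = 1:12 PM + 12:00 = 1:12 AM on Jul 27.

1:12 AM on Jul 27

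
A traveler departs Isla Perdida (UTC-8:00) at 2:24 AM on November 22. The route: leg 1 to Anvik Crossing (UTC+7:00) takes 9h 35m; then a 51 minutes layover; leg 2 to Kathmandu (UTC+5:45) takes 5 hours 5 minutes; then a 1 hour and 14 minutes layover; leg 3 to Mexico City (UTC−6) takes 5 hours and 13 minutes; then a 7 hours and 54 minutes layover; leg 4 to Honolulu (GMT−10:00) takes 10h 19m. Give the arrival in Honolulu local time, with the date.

4:35 PM on Nov 23

Convert departure to UTC: 2:24 AM + 8:00 = 10:24 AM UTC on Nov 22.
Add 9 hours 35 minutes leg 1 → 7:59 PM UTC.
Add 51 minutes layover in Anvik Crossing → 8:50 PM UTC.
Add 5 hours and 5 minutes leg 2 → 1:55 AM UTC (Nov 23).
Add 1 hour and 14 minutes layover in Kathmandu → 3:09 AM UTC.
Add 5 hours and 13 minutes leg 3 → 8:22 AM UTC.
Add 7 hours and 54 minutes layover in Mexico City → 4:16 PM UTC.
Add 10 hours and 19 minutes leg 4 → 2:35 AM UTC (Nov 24).
Honolulu is UTC−10:00, so local arrival = 2:35 AM − 10:00 = 4:35 PM on Nov 23.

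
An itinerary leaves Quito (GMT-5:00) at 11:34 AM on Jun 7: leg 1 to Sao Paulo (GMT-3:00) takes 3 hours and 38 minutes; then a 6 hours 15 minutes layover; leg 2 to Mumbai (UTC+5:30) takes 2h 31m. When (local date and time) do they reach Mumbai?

Convert departure to UTC: 11:34 AM + 5:00 = 4:34 PM UTC on Jun 7.
Add 3 hours 38 minutes leg 1 → 8:12 PM UTC.
Add 6 hours 15 minutes layover in Sao Paulo → 2:27 AM UTC (Jun 8).
Add 2 hours 31 minutes leg 2 → 4:58 AM UTC.
Mumbai is UTC+5:30, so local arrival = 4:58 AM + 5:30 = 10:28 AM on Jun 8.

10:28 AM on Jun 8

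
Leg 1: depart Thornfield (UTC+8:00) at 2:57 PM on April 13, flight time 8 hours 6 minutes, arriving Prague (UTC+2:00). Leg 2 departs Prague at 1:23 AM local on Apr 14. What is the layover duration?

Convert departure to UTC: 2:57 PM − 8:00 = 6:57 AM UTC on Apr 13.
Add 8 hours 6 minutes flight time → 3:03 PM UTC.
Prague is UTC+2:00, so local arrival = 3:03 PM + 2:00 = 5:03 PM on Apr 13.
Layover = 1:23 AM − 5:03 PM (+1 day) = 8 hours 20 minutes.

8 hours 20 minutes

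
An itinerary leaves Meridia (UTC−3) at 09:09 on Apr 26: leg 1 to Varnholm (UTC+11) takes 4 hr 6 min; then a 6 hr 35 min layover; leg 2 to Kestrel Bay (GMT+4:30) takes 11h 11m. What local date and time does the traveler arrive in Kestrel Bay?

Convert departure to UTC: 09:09 + 3:00 = 12:09 UTC on Apr 26.
Add 4 hours and 6 minutes leg 1 → 16:15 UTC.
Add 6 hours and 35 minutes layover in Varnholm → 22:50 UTC.
Add 11 hours 11 minutes leg 2 → 10:01 UTC (Apr 27).
Kestrel Bay is UTC+4:30, so local arrival = 10:01 + 4:30 = 14:31 on Apr 27.

14:31 on Apr 27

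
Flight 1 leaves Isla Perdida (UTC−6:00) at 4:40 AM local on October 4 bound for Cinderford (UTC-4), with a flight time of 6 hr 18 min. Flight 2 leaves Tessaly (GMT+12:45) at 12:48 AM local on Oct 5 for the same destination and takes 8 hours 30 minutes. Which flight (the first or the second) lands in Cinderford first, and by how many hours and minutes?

the first, by 3 hours 35 minutes

Flight 1 in UTC: 4:40 AM + 6:00 = 10:40 AM on Oct 4.
+6 hours 18 minutes → arrive 4:58 PM UTC on Oct 4.
Flight 2 in UTC: 12:48 AM − 12:45 = 12:03 PM on Oct 4.
+8 hours 30 minutes → arrive 8:33 PM UTC on Oct 4.
Flight 1 lands earlier by 3 hours 35 minutes.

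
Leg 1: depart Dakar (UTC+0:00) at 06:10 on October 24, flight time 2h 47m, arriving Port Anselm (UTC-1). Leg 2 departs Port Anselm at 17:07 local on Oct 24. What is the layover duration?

9 hours 10 minutes

Dakar is at UTC+0, so departure is already 06:10 UTC on Oct 24.
Add 2 hours and 47 minutes flight time → 08:57 UTC.
Port Anselm is UTC−1:00, so local arrival = 08:57 − 1:00 = 07:57 on Oct 24.
Layover = 17:07 − 07:57 = 9 hours 10 minutes.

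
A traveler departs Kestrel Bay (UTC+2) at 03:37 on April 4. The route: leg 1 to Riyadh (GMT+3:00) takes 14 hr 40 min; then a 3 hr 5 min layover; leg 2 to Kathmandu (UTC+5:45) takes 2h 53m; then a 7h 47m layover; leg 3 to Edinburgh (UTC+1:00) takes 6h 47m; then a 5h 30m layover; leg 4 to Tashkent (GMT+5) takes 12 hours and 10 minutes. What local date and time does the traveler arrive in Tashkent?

Convert departure to UTC: 03:37 − 2:00 = 01:37 UTC on Apr 4.
Add 14 hours and 40 minutes leg 1 → 16:17 UTC.
Add 3 hours and 5 minutes layover in Riyadh → 19:22 UTC.
Add 2 hours and 53 minutes leg 2 → 22:15 UTC.
Add 7 hours and 47 minutes layover in Kathmandu → 06:02 UTC (Apr 5).
Add 6 hours and 47 minutes leg 3 → 12:49 UTC.
Add 5 hours 30 minutes layover in Edinburgh → 18:19 UTC.
Add 12 hours and 10 minutes leg 4 → 06:29 UTC (Apr 6).
Tashkent is UTC+5:00, so local arrival = 06:29 + 5:00 = 11:29 on Apr 6.

11:29 on April 6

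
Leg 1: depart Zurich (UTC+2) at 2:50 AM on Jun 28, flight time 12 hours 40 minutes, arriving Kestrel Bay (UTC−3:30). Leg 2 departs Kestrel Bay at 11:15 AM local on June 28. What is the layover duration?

1 hour 15 minutes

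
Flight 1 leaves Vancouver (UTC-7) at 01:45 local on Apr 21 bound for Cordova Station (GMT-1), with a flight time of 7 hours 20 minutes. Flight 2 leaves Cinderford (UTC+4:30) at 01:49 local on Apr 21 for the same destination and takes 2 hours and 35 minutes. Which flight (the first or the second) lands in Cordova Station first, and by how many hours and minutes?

Flight 1 in UTC: 01:45 + 7:00 = 08:45 on Apr 21.
+7 hours and 20 minutes → arrive 16:05 UTC on Apr 21.
Flight 2 in UTC: 01:49 − 4:30 = 21:19 on Apr 20.
+2 hours 35 minutes → arrive 23:54 UTC on Apr 20.
Flight 2 lands earlier by 16 hours 11 minutes.

the second, by 16 hours 11 minutes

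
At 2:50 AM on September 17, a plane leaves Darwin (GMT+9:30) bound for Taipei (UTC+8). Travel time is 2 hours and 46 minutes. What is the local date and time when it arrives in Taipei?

Convert departure to UTC: 2:50 AM − 9:30 = 5:20 PM UTC on Sep 16.
Add 2 hours 46 minutes travel time → 8:06 PM UTC.
Taipei is UTC+8:00, so local arrival = 8:06 PM + 8:00 = 4:06 AM on Sep 17.

4:06 AM on September 17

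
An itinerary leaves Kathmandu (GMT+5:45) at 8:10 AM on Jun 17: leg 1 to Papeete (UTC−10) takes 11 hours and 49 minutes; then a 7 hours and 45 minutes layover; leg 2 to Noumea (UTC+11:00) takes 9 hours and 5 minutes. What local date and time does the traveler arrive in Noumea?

6:04 PM on June 18

Convert departure to UTC: 8:10 AM − 5:45 = 2:25 AM UTC on Jun 17.
Add 11 hours 49 minutes leg 1 → 2:14 PM UTC.
Add 7 hours 45 minutes layover in Papeete → 9:59 PM UTC.
Add 9 hours and 5 minutes leg 2 → 7:04 AM UTC (Jun 18).
Noumea is UTC+11:00, so local arrival = 7:04 AM + 11:00 = 6:04 PM on Jun 18.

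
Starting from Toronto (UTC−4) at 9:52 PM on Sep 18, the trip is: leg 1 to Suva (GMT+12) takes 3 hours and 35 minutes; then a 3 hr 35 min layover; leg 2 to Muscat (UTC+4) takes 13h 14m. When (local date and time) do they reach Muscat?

Convert departure to UTC: 9:52 PM + 4:00 = 1:52 AM UTC on Sep 19.
Add 3 hours and 35 minutes leg 1 → 5:27 AM UTC.
Add 3 hours and 35 minutes layover in Suva → 9:02 AM UTC.
Add 13 hours and 14 minutes leg 2 → 10:16 PM UTC.
Muscat is UTC+4:00, so local arrival = 10:16 PM + 4:00 = 2:16 AM on Sep 20.

2:16 AM on September 20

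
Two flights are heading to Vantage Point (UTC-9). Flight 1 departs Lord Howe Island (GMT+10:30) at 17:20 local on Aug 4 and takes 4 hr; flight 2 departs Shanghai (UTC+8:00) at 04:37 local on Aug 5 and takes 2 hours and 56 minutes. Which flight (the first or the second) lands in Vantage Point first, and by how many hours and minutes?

the first, by 12 hours 43 minutes

Flight 1 in UTC: 17:20 − 10:30 = 06:50 on Aug 4.
+4 hours → arrive 10:50 UTC on Aug 4.
Flight 2 in UTC: 04:37 − 8:00 = 20:37 on Aug 4.
+2 hours and 56 minutes → arrive 23:33 UTC on Aug 4.
Flight 1 lands earlier by 12 hours 43 minutes.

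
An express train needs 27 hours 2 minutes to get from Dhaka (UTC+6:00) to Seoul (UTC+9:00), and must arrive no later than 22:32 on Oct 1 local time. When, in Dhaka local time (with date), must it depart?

Target arrival in UTC: 22:32 − 9:00 = 13:32 on Oct 1.
Subtract 27 hours and 2 minutes → departure 10:30 UTC on Sep 30.
Dhaka is UTC+6:00: 10:30 + 6:00 = 16:30 on Sep 30.

16:30 on September 30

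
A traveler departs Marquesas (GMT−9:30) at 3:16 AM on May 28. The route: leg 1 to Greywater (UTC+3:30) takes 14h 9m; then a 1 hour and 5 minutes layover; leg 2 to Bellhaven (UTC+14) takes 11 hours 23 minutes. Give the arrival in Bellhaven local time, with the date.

5:23 AM on May 30

Convert departure to UTC: 3:16 AM + 9:30 = 12:46 PM UTC on May 28.
Add 14 hours and 9 minutes leg 1 → 2:55 AM UTC (May 29).
Add 1 hour and 5 minutes layover in Greywater → 4:00 AM UTC.
Add 11 hours 23 minutes leg 2 → 3:23 PM UTC.
Bellhaven is UTC+14:00, so local arrival = 3:23 PM + 14:00 = 5:23 AM on May 30.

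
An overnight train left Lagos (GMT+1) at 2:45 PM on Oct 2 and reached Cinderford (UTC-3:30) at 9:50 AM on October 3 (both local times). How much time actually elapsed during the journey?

23 hours 35 minutes

Departure in UTC: 2:45 PM − 1:00 = 1:45 PM on Oct 2.
Arrival in UTC: 9:50 AM + 3:30 = 1:20 PM on Oct 3.
Elapsed = 1:20 PM − 1:45 PM (+1 day) = 23 hours 35 minutes.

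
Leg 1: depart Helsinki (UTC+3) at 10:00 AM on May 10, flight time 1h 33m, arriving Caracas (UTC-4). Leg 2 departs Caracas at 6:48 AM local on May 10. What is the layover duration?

Convert departure to UTC: 10:00 AM − 3:00 = 7:00 AM UTC on May 10.
Add 1 hour 33 minutes flight time → 8:33 AM UTC.
Caracas is UTC−4:00, so local arrival = 8:33 AM − 4:00 = 4:33 AM on May 10.
Layover = 6:48 AM − 4:33 AM = 2 hours 15 minutes.

2 hours 15 minutes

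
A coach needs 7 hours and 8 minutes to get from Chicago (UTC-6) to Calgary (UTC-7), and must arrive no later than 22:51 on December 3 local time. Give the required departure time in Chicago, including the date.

16:43 on December 3

Target arrival in UTC: 22:51 + 7:00 = 05:51 on Dec 4.
Subtract 7 hours 8 minutes → departure 22:43 UTC on Dec 3.
Chicago is UTC−6:00: 22:43 − 6:00 = 16:43 on Dec 3.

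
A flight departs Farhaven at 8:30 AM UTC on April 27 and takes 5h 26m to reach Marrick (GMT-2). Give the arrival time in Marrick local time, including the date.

11:56 AM on Apr 27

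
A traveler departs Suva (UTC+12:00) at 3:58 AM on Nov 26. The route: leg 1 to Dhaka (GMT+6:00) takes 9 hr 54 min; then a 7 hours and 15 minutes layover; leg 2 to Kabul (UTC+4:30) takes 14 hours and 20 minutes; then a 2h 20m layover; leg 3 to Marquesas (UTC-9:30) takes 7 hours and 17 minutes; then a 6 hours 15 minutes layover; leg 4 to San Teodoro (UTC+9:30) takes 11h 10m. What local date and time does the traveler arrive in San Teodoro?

Convert departure to UTC: 3:58 AM − 12:00 = 3:58 PM UTC on Nov 25.
Add 9 hours 54 minutes leg 1 → 1:52 AM UTC (Nov 26).
Add 7 hours 15 minutes layover in Dhaka → 9:07 AM UTC.
Add 14 hours 20 minutes leg 2 → 11:27 PM UTC.
Add 2 hours 20 minutes layover in Kabul → 1:47 AM UTC (Nov 27).
Add 7 hours and 17 minutes leg 3 → 9:04 AM UTC.
Add 6 hours 15 minutes layover in Marquesas → 3:19 PM UTC.
Add 11 hours and 10 minutes leg 4 → 2:29 AM UTC (Nov 28).
San Teodoro is UTC+9:30, so local arrival = 2:29 AM + 9:30 = 11:59 AM on Nov 28.

11:59 AM on November 28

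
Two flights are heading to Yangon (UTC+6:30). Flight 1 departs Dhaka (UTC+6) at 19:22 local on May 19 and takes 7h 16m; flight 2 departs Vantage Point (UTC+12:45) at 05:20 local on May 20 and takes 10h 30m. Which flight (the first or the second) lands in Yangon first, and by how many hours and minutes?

Flight 1 in UTC: 19:22 − 6:00 = 13:22 on May 19.
+7 hours and 16 minutes → arrive 20:38 UTC on May 19.
Flight 2 in UTC: 05:20 − 12:45 = 16:35 on May 19.
+10 hours 30 minutes → arrive 03:05 UTC on May 20.
Flight 1 lands earlier by 6 hours 27 minutes.

the first, by 6 hours 27 minutes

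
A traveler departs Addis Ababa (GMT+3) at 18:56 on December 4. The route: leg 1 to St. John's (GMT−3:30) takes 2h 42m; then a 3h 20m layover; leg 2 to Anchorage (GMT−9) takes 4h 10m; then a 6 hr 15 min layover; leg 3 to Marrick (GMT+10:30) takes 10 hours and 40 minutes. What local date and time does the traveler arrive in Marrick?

Convert departure to UTC: 18:56 − 3:00 = 15:56 UTC on Dec 4.
Add 2 hours 42 minutes leg 1 → 18:38 UTC.
Add 3 hours 20 minutes layover in St. John's → 21:58 UTC.
Add 4 hours and 10 minutes leg 2 → 02:08 UTC (Dec 5).
Add 6 hours and 15 minutes layover in Anchorage → 08:23 UTC.
Add 10 hours 40 minutes leg 3 → 19:03 UTC.
Marrick is UTC+10:30, so local arrival = 19:03 + 10:30 = 05:33 on Dec 6.

05:33 on Dec 6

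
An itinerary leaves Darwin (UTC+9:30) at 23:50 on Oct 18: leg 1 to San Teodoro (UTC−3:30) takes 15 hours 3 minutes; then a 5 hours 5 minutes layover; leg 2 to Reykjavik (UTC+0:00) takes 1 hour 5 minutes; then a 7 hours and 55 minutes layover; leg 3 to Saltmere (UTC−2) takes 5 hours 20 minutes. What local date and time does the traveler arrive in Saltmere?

Convert departure to UTC: 23:50 − 9:30 = 14:20 UTC on Oct 18.
Add 15 hours 3 minutes leg 1 → 05:23 UTC (Oct 19).
Add 5 hours 5 minutes layover in San Teodoro → 10:28 UTC.
Add 1 hour and 5 minutes leg 2 → 11:33 UTC.
Add 7 hours 55 minutes layover in Reykjavik → 19:28 UTC.
Add 5 hours and 20 minutes leg 3 → 00:48 UTC (Oct 20).
Saltmere is UTC−2:00, so local arrival = 00:48 − 2:00 = 22:48 on Oct 19.

22:48 on Oct 19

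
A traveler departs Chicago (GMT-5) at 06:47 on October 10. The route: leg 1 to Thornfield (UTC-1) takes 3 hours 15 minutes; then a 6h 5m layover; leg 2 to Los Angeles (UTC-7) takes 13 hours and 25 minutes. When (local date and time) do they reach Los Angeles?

Convert departure to UTC: 06:47 + 5:00 = 11:47 UTC on Oct 10.
Add 3 hours and 15 minutes leg 1 → 15:02 UTC.
Add 6 hours and 5 minutes layover in Thornfield → 21:07 UTC.
Add 13 hours 25 minutes leg 2 → 10:32 UTC (Oct 11).
Los Angeles is UTC−7:00, so local arrival = 10:32 − 7:00 = 03:32 on Oct 11.

03:32 on October 11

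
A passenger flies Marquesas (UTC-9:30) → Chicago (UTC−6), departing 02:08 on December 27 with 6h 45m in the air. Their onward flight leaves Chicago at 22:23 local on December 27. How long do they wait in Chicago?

10 hours

Convert departure to UTC: 02:08 + 9:30 = 11:38 UTC on Dec 27.
Add 6 hours 45 minutes flight time → 18:23 UTC.
Chicago is UTC−6:00, so local arrival = 18:23 − 6:00 = 12:23 on Dec 27.
Layover = 22:23 − 12:23 = 10 hours.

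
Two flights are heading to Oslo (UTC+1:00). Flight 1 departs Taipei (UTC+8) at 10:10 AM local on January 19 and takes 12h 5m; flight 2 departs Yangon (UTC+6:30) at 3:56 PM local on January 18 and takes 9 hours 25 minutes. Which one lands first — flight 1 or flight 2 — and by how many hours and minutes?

the second, by 19 hours 24 minutes

Flight 1 in UTC: 10:10 AM − 8:00 = 2:10 AM on Jan 19.
+12 hours and 5 minutes → arrive 2:15 PM UTC on Jan 19.
Flight 2 in UTC: 3:56 PM − 6:30 = 9:26 AM on Jan 18.
+9 hours and 25 minutes → arrive 6:51 PM UTC on Jan 18.
Flight 2 lands earlier by 19 hours 24 minutes.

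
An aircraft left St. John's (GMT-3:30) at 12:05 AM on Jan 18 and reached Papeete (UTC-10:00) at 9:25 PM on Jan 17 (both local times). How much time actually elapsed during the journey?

3 hours 50 minutes

Departure in UTC: 12:05 AM + 3:30 = 3:35 AM on Jan 18.
Arrival in UTC: 9:25 PM + 10:00 = 7:25 AM on Jan 18.
Elapsed = 7:25 AM − 3:35 AM = 3 hours 50 minutes.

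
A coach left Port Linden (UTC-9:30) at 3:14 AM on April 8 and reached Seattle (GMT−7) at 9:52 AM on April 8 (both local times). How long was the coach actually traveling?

Departure in UTC: 3:14 AM + 9:30 = 12:44 PM on Apr 8.
Arrival in UTC: 9:52 AM + 7:00 = 4:52 PM on Apr 8.
Elapsed = 4:52 PM − 12:44 PM = 4 hours 8 minutes.

4 hours 8 minutes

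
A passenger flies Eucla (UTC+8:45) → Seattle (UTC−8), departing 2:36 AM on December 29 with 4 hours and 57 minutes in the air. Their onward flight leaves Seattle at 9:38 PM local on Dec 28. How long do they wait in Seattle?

Convert departure to UTC: 2:36 AM − 8:45 = 5:51 PM UTC on Dec 28.
Add 4 hours and 57 minutes flight time → 10:48 PM UTC.
Seattle is UTC−8:00, so local arrival = 10:48 PM − 8:00 = 2:48 PM on Dec 28.
Layover = 9:38 PM − 2:48 PM = 6 hours 50 minutes.

6 hours 50 minutes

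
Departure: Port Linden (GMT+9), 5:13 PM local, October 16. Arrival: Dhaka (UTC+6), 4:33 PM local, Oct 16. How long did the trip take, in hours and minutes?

2 hours 20 minutes

Dhaka is 3:00 behind Port Linden.
Clock-face elapsed time (ignoring zones) is −40 minutes.
Actual elapsed = −40 minutes + 3:00 = 2 hours 20 minutes.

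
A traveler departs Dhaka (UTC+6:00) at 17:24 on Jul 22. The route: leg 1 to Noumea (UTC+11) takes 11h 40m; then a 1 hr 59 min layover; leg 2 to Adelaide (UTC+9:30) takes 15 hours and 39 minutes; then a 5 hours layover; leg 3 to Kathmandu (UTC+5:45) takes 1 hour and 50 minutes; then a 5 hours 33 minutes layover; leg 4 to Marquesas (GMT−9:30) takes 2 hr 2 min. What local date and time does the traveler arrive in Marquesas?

Convert departure to UTC: 17:24 − 6:00 = 11:24 UTC on Jul 22.
Add 11 hours 40 minutes leg 1 → 23:04 UTC.
Add 1 hour and 59 minutes layover in Noumea → 01:03 UTC (Jul 23).
Add 15 hours and 39 minutes leg 2 → 16:42 UTC.
Add 5 hours layover in Adelaide → 21:42 UTC.
Add 1 hour and 50 minutes leg 3 → 23:32 UTC.
Add 5 hours 33 minutes layover in Kathmandu → 05:05 UTC (Jul 24).
Add 2 hours and 2 minutes leg 4 → 07:07 UTC.
Marquesas is UTC−9:30, so local arrival = 07:07 − 9:30 = 21:37 on Jul 23.

21:37 on Jul 23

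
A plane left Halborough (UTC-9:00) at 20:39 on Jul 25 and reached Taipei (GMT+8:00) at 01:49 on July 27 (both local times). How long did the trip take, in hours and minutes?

12 hours 10 minutes

Departure in UTC: 20:39 + 9:00 = 05:39 on Jul 26.
Arrival in UTC: 01:49 − 8:00 = 17:49 on Jul 26.
Elapsed = 17:49 − 05:39 = 12 hours 10 minutes.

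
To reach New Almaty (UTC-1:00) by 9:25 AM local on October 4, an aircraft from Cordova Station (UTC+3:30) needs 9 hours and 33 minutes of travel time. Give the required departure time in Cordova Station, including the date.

4:22 AM on October 4

Target arrival in UTC: 9:25 AM + 1:00 = 10:25 AM on Oct 4.
Subtract 9 hours 33 minutes → departure 12:52 AM UTC on Oct 4.
Cordova Station is UTC+3:30: 12:52 AM + 3:30 = 4:22 AM on Oct 4.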